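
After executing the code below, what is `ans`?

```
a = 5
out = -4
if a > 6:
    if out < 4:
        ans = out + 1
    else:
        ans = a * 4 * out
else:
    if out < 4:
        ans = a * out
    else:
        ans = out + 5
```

a=5, out=-4
a > 6 is False; out < 4 is True
→ ans = a * out = -20

-20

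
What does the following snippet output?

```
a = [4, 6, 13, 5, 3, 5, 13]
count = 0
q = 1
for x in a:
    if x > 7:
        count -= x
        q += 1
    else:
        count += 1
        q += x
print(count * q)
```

x=4: not >7, count = 0+1 = 1; q=5
x=6: not >7, count = 1+1 = 2; q=11
x=13: >7, count = 2-13 = -11; q=12
x=5: not >7, count = (-11)+1 = -10; q=17
x=3: not >7, count = (-10)+1 = -9; q=20
x=5: not >7, count = (-9)+1 = -8; q=25
x=13: >7, count = (-8)-13 = -21; q=26
count*q = (-21)*26 = -546

-546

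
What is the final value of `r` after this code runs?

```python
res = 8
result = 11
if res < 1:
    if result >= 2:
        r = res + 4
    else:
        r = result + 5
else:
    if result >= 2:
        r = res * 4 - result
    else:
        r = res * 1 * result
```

res=8, result=11
res < 1 is False; result >= 2 is True
→ r = res * 4 - result = 21

21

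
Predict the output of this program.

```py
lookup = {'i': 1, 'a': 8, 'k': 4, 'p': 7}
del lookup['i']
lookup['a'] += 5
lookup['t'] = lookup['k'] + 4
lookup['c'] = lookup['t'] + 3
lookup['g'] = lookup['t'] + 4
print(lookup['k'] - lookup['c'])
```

del 'i' → {'a': 8, 'k': 4, 'p': 7}
lookup['a'] = 8+5 = 13 → {'a': 13, 'k': 4, 'p': 7}
lookup['t'] = lookup['k']+4 = 8 → {'a': 13, 'k': 4, 'p': 7, 't': 8}
lookup['c'] = lookup['t']+3 = 11 → {'a': 13, 'k': 4, 'p': 7, 't': 8, 'c': 11}
lookup['g'] = lookup['t']+4 = 12 → {'a': 13, 'k': 4, 'p': 7, 't': 8, 'c': 11, 'g': 12}
lookup['k']-lookup['c'] = 4-11 = -7

-7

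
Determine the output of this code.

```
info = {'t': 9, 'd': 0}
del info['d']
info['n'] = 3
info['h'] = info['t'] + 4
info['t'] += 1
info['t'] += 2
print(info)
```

del 'd' → {'t': 9}
info['n'] = 3 → {'t': 9, 'n': 3}
info['h'] = info['t']+4 = 13 → {'t': 9, 'n': 3, 'h': 13}
info['t'] = 9+1 = 10 → {'t': 10, 'n': 3, 'h': 13}
info['t'] = 10+2 = 12 → {'t': 12, 'n': 3, 'h': 13}

{'t': 12, 'n': 3, 'h': 13}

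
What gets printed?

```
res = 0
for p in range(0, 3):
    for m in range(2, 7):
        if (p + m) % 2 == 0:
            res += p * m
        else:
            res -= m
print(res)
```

4

p=0,m=2: even sum, res = 0+0 = 0
p=0,m=3: odd sum, res = 0-3 = -3
p=0,m=4: even sum, res = (-3)+0 = -3
p=0,m=5: odd sum, res = (-3)-5 = -8
p=0,m=6: even sum, res = (-8)+0 = -8
p=1,m=2: odd sum, res = (-8)-2 = -10
p=1,m=3: even sum, res = (-10)+3 = -7
p=1,m=4: odd sum, res = (-7)-4 = -11
p=1,m=5: even sum, res = (-11)+5 = -6
p=1,m=6: odd sum, res = (-6)-6 = -12
p=2,m=2: even sum, res = (-12)+4 = -8
p=2,m=3: odd sum, res = (-8)-3 = -11
p=2,m=4: even sum, res = (-11)+8 = -3
p=2,m=5: odd sum, res = (-3)-5 = -8
p=2,m=6: even sum, res = (-8)+12 = 4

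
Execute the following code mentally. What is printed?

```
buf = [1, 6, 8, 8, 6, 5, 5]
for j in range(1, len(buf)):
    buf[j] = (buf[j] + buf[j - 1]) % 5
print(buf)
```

j=1: buf[1] = (6+1)%5 = 2 → [1, 2, 8, 8, 6, 5, 5]
j=2: buf[2] = (8+2)%5 = 0 → [1, 2, 0, 8, 6, 5, 5]
j=3: buf[3] = (8+0)%5 = 3 → [1, 2, 0, 3, 6, 5, 5]
j=4: buf[4] = (6+3)%5 = 4 → [1, 2, 0, 3, 4, 5, 5]
j=5: buf[5] = (5+4)%5 = 4 → [1, 2, 0, 3, 4, 4, 5]
j=6: buf[6] = (5+4)%5 = 4 → [1, 2, 0, 3, 4, 4, 4]

[1, 2, 0, 3, 4, 4, 4]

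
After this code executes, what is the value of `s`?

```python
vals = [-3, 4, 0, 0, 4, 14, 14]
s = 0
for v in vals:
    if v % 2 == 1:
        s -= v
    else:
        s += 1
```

v=-3: odd, s = 0-(-3) = 3
v=4: not odd, s = 3+1 = 4
v=0: not odd, s = 4+1 = 5
v=0: not odd, s = 5+1 = 6
v=4: not odd, s = 6+1 = 7
v=14: not odd, s = 7+1 = 8
v=14: not odd, s = 8+1 = 9

9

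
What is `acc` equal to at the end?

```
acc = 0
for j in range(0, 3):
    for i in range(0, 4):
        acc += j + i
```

j=0,i=0: acc = 0+0 = 0
j=0,i=1: acc = 0+1 = 1
j=0,i=2: acc = 1+2 = 3
j=0,i=3: acc = 3+3 = 6
j=1,i=0: acc = 6+1 = 7
j=1,i=1: acc = 7+2 = 9
j=1,i=2: acc = 9+3 = 12
j=1,i=3: acc = 12+4 = 16
j=2,i=0: acc = 16+2 = 18
j=2,i=1: acc = 18+3 = 21
j=2,i=2: acc = 21+4 = 25
j=2,i=3: acc = 25+5 = 30

30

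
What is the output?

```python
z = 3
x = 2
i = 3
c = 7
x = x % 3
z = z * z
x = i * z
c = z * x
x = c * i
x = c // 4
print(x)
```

60

x = 2%3 = 2
z = 3*3 = 9
x = 3*9 = 27
c = 9*27 = 243
x = 243*3 = 729
x = 243//4 = 60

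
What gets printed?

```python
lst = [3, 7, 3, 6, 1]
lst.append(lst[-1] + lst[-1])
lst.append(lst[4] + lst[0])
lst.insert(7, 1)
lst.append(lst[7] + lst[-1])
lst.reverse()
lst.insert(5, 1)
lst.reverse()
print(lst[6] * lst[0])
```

append lst[-1]+lst[-1] = 1+1 = 2 → [3, 7, 3, 6, 1, 2]
append lst[4]+lst[0] = 1+3 = 4 → [3, 7, 3, 6, 1, 2, 4]
insert 1 at 7 → [3, 7, 3, 6, 1, 2, 4, 1]
append lst[7]+lst[-1] = 1+1 = 2 → [3, 7, 3, 6, 1, 2, 4, 1, 2]
reverse → [2, 1, 4, 2, 1, 6, 3, 7, 3]
insert 1 at 5 → [2, 1, 4, 2, 1, 1, 6, 3, 7, 3]
reverse → [3, 7, 3, 6, 1, 1, 2, 4, 1, 2]
lst[6]*lst[0] = 2*3 = 6

6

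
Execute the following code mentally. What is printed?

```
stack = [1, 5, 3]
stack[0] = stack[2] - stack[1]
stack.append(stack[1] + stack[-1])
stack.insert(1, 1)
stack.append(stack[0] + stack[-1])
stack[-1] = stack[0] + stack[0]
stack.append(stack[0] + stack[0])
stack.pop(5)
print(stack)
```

stack[0] = stack[2]-stack[1] = 3-5 = -2 → [-2, 5, 3]
append stack[1]+stack[-1] = 5+3 = 8 → [-2, 5, 3, 8]
insert 1 at 1 → [-2, 1, 5, 3, 8]
append stack[0]+stack[-1] = (-2)+8 = 6 → [-2, 1, 5, 3, 8, 6]
stack[-1] = stack[0]+stack[0] = (-2)+(-2) = -4 → [-2, 1, 5, 3, 8, -4]
append stack[0]+stack[0] = (-2)+(-2) = -4 → [-2, 1, 5, 3, 8, -4, -4]
pop(5) removes -4 → [-2, 1, 5, 3, 8, -4]

[-2, 1, 5, 3, 8, -4]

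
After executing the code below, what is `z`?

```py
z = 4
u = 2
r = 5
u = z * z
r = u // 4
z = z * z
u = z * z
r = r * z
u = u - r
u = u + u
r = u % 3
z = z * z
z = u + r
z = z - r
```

384

u = 4*4 = 16
r = 16//4 = 4
z = 4*4 = 16
u = 16*16 = 256
r = 4*16 = 64
u = 256-64 = 192
u = 192+192 = 384
r = 384%3 = 0
z = 16*16 = 256
z = 384+0 = 384
z = 384-0 = 384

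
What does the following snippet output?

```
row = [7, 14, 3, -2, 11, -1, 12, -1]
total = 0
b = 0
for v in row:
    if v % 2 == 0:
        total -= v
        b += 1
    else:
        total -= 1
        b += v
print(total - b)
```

-51

v=7: not even, total = 0-1 = -1; b=7
v=14: even, total = (-1)-14 = -15; b=8
v=3: not even, total = (-15)-1 = -16; b=11
v=-2: even, total = (-16)-(-2) = -14; b=12
v=11: not even, total = (-14)-1 = -15; b=23
v=-1: not even, total = (-15)-1 = -16; b=22
v=12: even, total = (-16)-12 = -28; b=23
v=-1: not even, total = (-28)-1 = -29; b=22
total-b = (-29)-22 = -51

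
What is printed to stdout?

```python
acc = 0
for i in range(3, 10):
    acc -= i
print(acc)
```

i=3: acc = 0-3 = -3
i=4: acc = (-3)-4 = -7
i=5: acc = (-7)-5 = -12
i=6: acc = (-12)-6 = -18
i=7: acc = (-18)-7 = -25
i=8: acc = (-25)-8 = -33
i=9: acc = (-33)-9 = -42

-42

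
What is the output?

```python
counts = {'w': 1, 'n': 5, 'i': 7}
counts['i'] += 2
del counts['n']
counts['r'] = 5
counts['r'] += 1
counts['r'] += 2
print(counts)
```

{'w': 1, 'i': 9, 'r': 8}

counts['i'] = 7+2 = 9 → {'w': 1, 'n': 5, 'i': 9}
del 'n' → {'w': 1, 'i': 9}
counts['r'] = 5 → {'w': 1, 'i': 9, 'r': 5}
counts['r'] = 5+1 = 6 → {'w': 1, 'i': 9, 'r': 6}
counts['r'] = 6+2 = 8 → {'w': 1, 'i': 9, 'r': 8}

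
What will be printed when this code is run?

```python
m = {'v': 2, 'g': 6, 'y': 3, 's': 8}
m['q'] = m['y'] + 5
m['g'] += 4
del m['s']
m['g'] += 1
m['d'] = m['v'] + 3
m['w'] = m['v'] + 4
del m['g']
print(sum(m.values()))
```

24

m['q'] = m['y']+5 = 8 → {'v': 2, 'g': 6, 'y': 3, 's': 8, 'q': 8}
m['g'] = 6+4 = 10 → {'v': 2, 'g': 10, 'y': 3, 's': 8, 'q': 8}
del 's' → {'v': 2, 'g': 10, 'y': 3, 'q': 8}
m['g'] = 10+1 = 11 → {'v': 2, 'g': 11, 'y': 3, 'q': 8}
m['d'] = m['v']+3 = 5 → {'v': 2, 'g': 11, 'y': 3, 'q': 8, 'd': 5}
m['w'] = m['v']+4 = 6 → {'v': 2, 'g': 11, 'y': 3, 'q': 8, 'd': 5, 'w': 6}
del 'g' → {'v': 2, 'y': 3, 'q': 8, 'd': 5, 'w': 6}
sum of values = 24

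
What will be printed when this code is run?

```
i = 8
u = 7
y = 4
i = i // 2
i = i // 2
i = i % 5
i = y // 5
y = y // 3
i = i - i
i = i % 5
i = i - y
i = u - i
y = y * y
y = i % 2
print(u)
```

i = 8//2 = 4
i = 4//2 = 2
i = 2%5 = 2
i = 4//5 = 0
y = 4//3 = 1
i = 0-0 = 0
i = 0%5 = 0
i = 0-1 = -1
i = 7-(-1) = 8
y = 1*1 = 1
y = 8%2 = 0

7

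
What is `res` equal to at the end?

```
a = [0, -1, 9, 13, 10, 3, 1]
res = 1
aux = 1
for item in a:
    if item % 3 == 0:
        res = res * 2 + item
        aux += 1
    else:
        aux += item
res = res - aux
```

item=0: %3==0, res = 1*2+0 = 2; aux=2
item=-1: not %3==0; aux=1
item=9: %3==0, res = 2*2+9 = 13; aux=2
item=13: not %3==0; aux=15
item=10: not %3==0; aux=25
item=3: %3==0, res = 13*2+3 = 29; aux=26
item=1: not %3==0; aux=27
res-aux = 29-27 = 2

2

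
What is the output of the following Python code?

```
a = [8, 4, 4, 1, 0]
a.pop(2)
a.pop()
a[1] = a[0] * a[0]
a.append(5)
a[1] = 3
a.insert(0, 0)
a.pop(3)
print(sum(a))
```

pop(2) removes 4 → [8, 4, 1, 0]
pop() removes 0 → [8, 4, 1]
a[1] = a[0]*a[0] = 8*8 = 64 → [8, 64, 1]
append 5 → [8, 64, 1, 5]
a[1] = 3 → [8, 3, 1, 5]
insert 0 at 0 → [0, 8, 3, 1, 5]
pop(3) removes 1 → [0, 8, 3, 5]
sum = 16

16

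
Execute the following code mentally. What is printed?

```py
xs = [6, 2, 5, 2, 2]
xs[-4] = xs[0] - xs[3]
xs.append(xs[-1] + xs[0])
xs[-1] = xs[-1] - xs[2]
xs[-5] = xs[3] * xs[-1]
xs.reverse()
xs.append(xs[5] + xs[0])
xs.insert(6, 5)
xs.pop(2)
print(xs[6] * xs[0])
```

xs[-4] = xs[0]-xs[3] = 6-2 = 4 → [6, 4, 5, 2, 2]
append xs[-1]+xs[0] = 2+6 = 8 → [6, 4, 5, 2, 2, 8]
xs[-1] = xs[-1]-xs[2] = 8-5 = 3 → [6, 4, 5, 2, 2, 3]
xs[-5] = xs[3]*xs[-1] = 2*3 = 6 → [6, 6, 5, 2, 2, 3]
reverse → [3, 2, 2, 5, 6, 6]
append xs[5]+xs[0] = 6+3 = 9 → [3, 2, 2, 5, 6, 6, 9]
insert 5 at 6 → [3, 2, 2, 5, 6, 6, 5, 9]
pop(2) removes 2 → [3, 2, 5, 6, 6, 5, 9]
xs[6]*xs[0] = 9*3 = 27

27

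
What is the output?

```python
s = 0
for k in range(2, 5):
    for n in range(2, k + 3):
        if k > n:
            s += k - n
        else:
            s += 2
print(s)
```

22

k=2,n=2: not 2>2, s = 0+2 = 2
k=2,n=3: not 2>3, s = 2+2 = 4
k=2,n=4: not 2>4, s = 4+2 = 6
k=3,n=2: 3>2, s = 6+1 = 7
k=3,n=3: not 3>3, s = 7+2 = 9
k=3,n=4: not 3>4, s = 9+2 = 11
k=3,n=5: not 3>5, s = 11+2 = 13
k=4,n=2: 4>2, s = 13+2 = 15
k=4,n=3: 4>3, s = 15+1 = 16
k=4,n=4: not 4>4, s = 16+2 = 18
k=4,n=5: not 4>5, s = 18+2 = 20
k=4,n=6: not 4>6, s = 20+2 = 22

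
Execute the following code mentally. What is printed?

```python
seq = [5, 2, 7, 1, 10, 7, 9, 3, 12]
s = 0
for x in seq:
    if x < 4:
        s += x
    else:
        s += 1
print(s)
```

12

x=5: not <4, s = 0+1 = 1
x=2: <4, s = 1+2 = 3
x=7: not <4, s = 3+1 = 4
x=1: <4, s = 4+1 = 5
x=10: not <4, s = 5+1 = 6
x=7: not <4, s = 6+1 = 7
x=9: not <4, s = 7+1 = 8
x=3: <4, s = 8+3 = 11
x=12: not <4, s = 11+1 = 12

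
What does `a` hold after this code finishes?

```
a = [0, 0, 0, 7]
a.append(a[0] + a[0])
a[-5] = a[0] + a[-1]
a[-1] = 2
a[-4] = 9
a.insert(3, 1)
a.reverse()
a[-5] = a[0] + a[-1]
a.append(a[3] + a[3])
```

append a[0]+a[0] = 0+0 = 0 → [0, 0, 0, 7, 0]
a[-5] = a[0]+a[-1] = 0+0 = 0 → [0, 0, 0, 7, 0]
a[-1] = 2 → [0, 0, 0, 7, 2]
a[-4] = 9 → [0, 9, 0, 7, 2]
insert 1 at 3 → [0, 9, 0, 1, 7, 2]
reverse → [2, 7, 1, 0, 9, 0]
a[-5] = a[0]+a[-1] = 2+0 = 2 → [2, 2, 1, 0, 9, 0]
append a[3]+a[3] = 0+0 = 0 → [2, 2, 1, 0, 9, 0, 0]

[2, 2, 1, 0, 9, 0, 0]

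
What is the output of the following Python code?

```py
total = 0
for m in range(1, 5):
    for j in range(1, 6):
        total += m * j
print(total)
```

m=1,j=1: total = 0+1 = 1
m=1,j=2: total = 1+2 = 3
m=1,j=3: total = 3+3 = 6
m=1,j=4: total = 6+4 = 10
m=1,j=5: total = 10+5 = 15
m=2,j=1: total = 15+2 = 17
m=2,j=2: total = 17+4 = 21
m=2,j=3: total = 21+6 = 27
m=2,j=4: total = 27+8 = 35
m=2,j=5: total = 35+10 = 45
m=3,j=1: total = 45+3 = 48
m=3,j=2: total = 48+6 = 54
m=3,j=3: total = 54+9 = 63
m=3,j=4: total = 63+12 = 75
m=3,j=5: total = 75+15 = 90
m=4,j=1: total = 90+4 = 94
m=4,j=2: total = 94+8 = 102
m=4,j=3: total = 102+12 = 114
m=4,j=4: total = 114+16 = 130
m=4,j=5: total = 130+20 = 150

150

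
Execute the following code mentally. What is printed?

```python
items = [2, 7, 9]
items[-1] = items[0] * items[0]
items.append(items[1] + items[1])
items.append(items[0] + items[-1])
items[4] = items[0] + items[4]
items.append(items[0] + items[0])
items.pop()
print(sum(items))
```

items[-1] = items[0]*items[0] = 2*2 = 4 → [2, 7, 4]
append items[1]+items[1] = 7+7 = 14 → [2, 7, 4, 14]
append items[0]+items[-1] = 2+14 = 16 → [2, 7, 4, 14, 16]
items[4] = items[0]+items[4] = 2+16 = 18 → [2, 7, 4, 14, 18]
append items[0]+items[0] = 2+2 = 4 → [2, 7, 4, 14, 18, 4]
pop() removes 4 → [2, 7, 4, 14, 18]
sum = 45

45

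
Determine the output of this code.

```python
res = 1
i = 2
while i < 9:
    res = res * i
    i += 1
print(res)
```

40320

i=2: res = 1*2 = 2
i=3: res = 2*3 = 6
i=4: res = 6*4 = 24
i=5: res = 24*5 = 120
i=6: res = 120*6 = 720
i=7: res = 720*7 = 5040
i=8: res = 5040*8 = 40320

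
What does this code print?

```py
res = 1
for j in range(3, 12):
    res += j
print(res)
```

j=3: res = 1+3 = 4
j=4: res = 4+4 = 8
j=5: res = 8+5 = 13
j=6: res = 13+6 = 19
j=7: res = 19+7 = 26
j=8: res = 26+8 = 34
j=9: res = 34+9 = 43
j=10: res = 43+10 = 53
j=11: res = 53+11 = 64

64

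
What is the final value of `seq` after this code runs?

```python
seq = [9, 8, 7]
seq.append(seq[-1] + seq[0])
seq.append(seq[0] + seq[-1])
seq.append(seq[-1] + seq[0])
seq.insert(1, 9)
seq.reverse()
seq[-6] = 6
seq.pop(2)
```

append seq[-1]+seq[0] = 7+9 = 16 → [9, 8, 7, 16]
append seq[0]+seq[-1] = 9+16 = 25 → [9, 8, 7, 16, 25]
append seq[-1]+seq[0] = 25+9 = 34 → [9, 8, 7, 16, 25, 34]
insert 9 at 1 → [9, 9, 8, 7, 16, 25, 34]
reverse → [34, 25, 16, 7, 8, 9, 9]
seq[-6] = 6 → [34, 6, 16, 7, 8, 9, 9]
pop(2) removes 16 → [34, 6, 7, 8, 9, 9]

[34, 6, 7, 8, 9, 9]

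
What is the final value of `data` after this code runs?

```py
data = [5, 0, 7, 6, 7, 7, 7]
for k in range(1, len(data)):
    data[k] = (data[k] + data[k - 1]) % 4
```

k=1: data[1] = (0+5)%4 = 1 → [5, 1, 7, 6, 7, 7, 7]
k=2: data[2] = (7+1)%4 = 0 → [5, 1, 0, 6, 7, 7, 7]
k=3: data[3] = (6+0)%4 = 2 → [5, 1, 0, 2, 7, 7, 7]
k=4: data[4] = (7+2)%4 = 1 → [5, 1, 0, 2, 1, 7, 7]
k=5: data[5] = (7+1)%4 = 0 → [5, 1, 0, 2, 1, 0, 7]
k=6: data[6] = (7+0)%4 = 3 → [5, 1, 0, 2, 1, 0, 3]

[5, 1, 0, 2, 1, 0, 3]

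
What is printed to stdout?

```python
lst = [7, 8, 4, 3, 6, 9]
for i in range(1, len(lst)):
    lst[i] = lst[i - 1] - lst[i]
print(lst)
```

[7, -1, -5, -8, -14, -23]

i=1: lst[1] = 7-8 = -1 → [7, -1, 4, 3, 6, 9]
i=2: lst[2] = (-1)-4 = -5 → [7, -1, -5, 3, 6, 9]
i=3: lst[3] = (-5)-3 = -8 → [7, -1, -5, -8, 6, 9]
i=4: lst[4] = (-8)-6 = -14 → [7, -1, -5, -8, -14, 9]
i=5: lst[5] = (-14)-9 = -23 → [7, -1, -5, -8, -14, -23]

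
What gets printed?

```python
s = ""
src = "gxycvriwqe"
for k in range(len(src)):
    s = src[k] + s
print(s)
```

k=0: prepend 'g' → 'g'
k=1: prepend 'x' → 'xg'
k=2: prepend 'y' → 'yxg'
k=3: prepend 'c' → 'cyxg'
k=4: prepend 'v' → 'vcyxg'
k=5: prepend 'r' → 'rvcyxg'
k=6: prepend 'i' → 'irvcyxg'
k=7: prepend 'w' → 'wirvcyxg'
k=8: prepend 'q' → 'qwirvcyxg'
k=9: prepend 'e' → 'eqwirvcyxg'

eqwirvcyxg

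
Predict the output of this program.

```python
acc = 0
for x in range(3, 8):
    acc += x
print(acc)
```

25

x=3: acc = 0+3 = 3
x=4: acc = 3+4 = 7
x=5: acc = 7+5 = 12
x=6: acc = 12+6 = 18
x=7: acc = 18+7 = 25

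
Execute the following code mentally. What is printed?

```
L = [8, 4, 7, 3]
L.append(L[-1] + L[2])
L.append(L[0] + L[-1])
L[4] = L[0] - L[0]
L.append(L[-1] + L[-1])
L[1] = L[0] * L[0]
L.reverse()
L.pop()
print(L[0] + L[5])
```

append L[-1]+L[2] = 3+7 = 10 → [8, 4, 7, 3, 10]
append L[0]+L[-1] = 8+10 = 18 → [8, 4, 7, 3, 10, 18]
L[4] = L[0]-L[0] = 8-8 = 0 → [8, 4, 7, 3, 0, 18]
append L[-1]+L[-1] = 18+18 = 36 → [8, 4, 7, 3, 0, 18, 36]
L[1] = L[0]*L[0] = 8*8 = 64 → [8, 64, 7, 3, 0, 18, 36]
reverse → [36, 18, 0, 3, 7, 64, 8]
pop() removes 8 → [36, 18, 0, 3, 7, 64]
L[0]+L[5] = 36+64 = 100

100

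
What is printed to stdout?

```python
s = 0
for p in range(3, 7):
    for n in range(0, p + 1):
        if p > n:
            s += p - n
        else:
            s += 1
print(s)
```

56

p=3,n=0: 3>0, s = 0+3 = 3
p=3,n=1: 3>1, s = 3+2 = 5
p=3,n=2: 3>2, s = 5+1 = 6
p=3,n=3: not 3>3, s = 6+1 = 7
p=4,n=0: 4>0, s = 7+4 = 11
p=4,n=1: 4>1, s = 11+3 = 14
p=4,n=2: 4>2, s = 14+2 = 16
p=4,n=3: 4>3, s = 16+1 = 17
p=4,n=4: not 4>4, s = 17+1 = 18
p=5,n=0: 5>0, s = 18+5 = 23
p=5,n=1: 5>1, s = 23+4 = 27
p=5,n=2: 5>2, s = 27+3 = 30
p=5,n=3: 5>3, s = 30+2 = 32
p=5,n=4: 5>4, s = 32+1 = 33
p=5,n=5: not 5>5, s = 33+1 = 34
p=6,n=0: 6>0, s = 34+6 = 40
p=6,n=1: 6>1, s = 40+5 = 45
p=6,n=2: 6>2, s = 45+4 = 49
p=6,n=3: 6>3, s = 49+3 = 52
p=6,n=4: 6>4, s = 52+2 = 54
p=6,n=5: 6>5, s = 54+1 = 55
p=6,n=6: not 6>6, s = 55+1 = 56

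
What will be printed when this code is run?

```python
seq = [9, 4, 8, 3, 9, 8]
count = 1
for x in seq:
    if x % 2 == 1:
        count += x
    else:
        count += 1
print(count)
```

25

x=9: odd, count = 1+9 = 10
x=4: not odd, count = 10+1 = 11
x=8: not odd, count = 11+1 = 12
x=3: odd, count = 12+3 = 15
x=9: odd, count = 15+9 = 24
x=8: not odd, count = 24+1 = 25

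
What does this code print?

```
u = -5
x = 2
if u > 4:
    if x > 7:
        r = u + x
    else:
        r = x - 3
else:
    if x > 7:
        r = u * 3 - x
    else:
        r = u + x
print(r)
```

u=-5, x=2
u > 4 is False; x > 7 is False
→ r = u + x = -3

-3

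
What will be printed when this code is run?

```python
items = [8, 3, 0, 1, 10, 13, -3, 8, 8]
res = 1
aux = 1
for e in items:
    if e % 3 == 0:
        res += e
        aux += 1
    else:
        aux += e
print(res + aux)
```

53

e=8: not %3==0; aux=9
e=3: %3==0, res = 1+3 = 4; aux=10
e=0: %3==0, res = 4+0 = 4; aux=11
e=1: not %3==0; aux=12
e=10: not %3==0; aux=22
e=13: not %3==0; aux=35
e=-3: %3==0, res = 4+(-3) = 1; aux=36
e=8: not %3==0; aux=44
e=8: not %3==0; aux=52
res+aux = 1+52 = 53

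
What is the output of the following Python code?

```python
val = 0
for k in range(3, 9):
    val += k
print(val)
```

33

k=3: val = 0+3 = 3
k=4: val = 3+4 = 7
k=5: val = 7+5 = 12
k=6: val = 12+6 = 18
k=7: val = 18+7 = 25
k=8: val = 25+8 = 33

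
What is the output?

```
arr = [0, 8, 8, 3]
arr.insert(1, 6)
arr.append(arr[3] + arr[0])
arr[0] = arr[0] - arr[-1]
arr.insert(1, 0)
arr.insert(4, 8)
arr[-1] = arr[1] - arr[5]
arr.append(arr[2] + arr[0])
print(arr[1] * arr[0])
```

0

insert 6 at 1 → [0, 6, 8, 8, 3]
append arr[3]+arr[0] = 8+0 = 8 → [0, 6, 8, 8, 3, 8]
arr[0] = arr[0]-arr[-1] = 0-8 = -8 → [-8, 6, 8, 8, 3, 8]
insert 0 at 1 → [-8, 0, 6, 8, 8, 3, 8]
insert 8 at 4 → [-8, 0, 6, 8, 8, 8, 3, 8]
arr[-1] = arr[1]-arr[5] = 0-8 = -8 → [-8, 0, 6, 8, 8, 8, 3, -8]
append arr[2]+arr[0] = 6+(-8) = -2 → [-8, 0, 6, 8, 8, 8, 3, -8, -2]
arr[1]*arr[0] = 0*(-8) = 0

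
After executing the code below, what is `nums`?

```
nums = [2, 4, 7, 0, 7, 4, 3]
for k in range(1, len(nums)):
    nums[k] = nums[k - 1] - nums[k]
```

[2, -2, -9, -9, -16, -20, -23]

k=1: nums[1] = 2-4 = -2 → [2, -2, 7, 0, 7, 4, 3]
k=2: nums[2] = (-2)-7 = -9 → [2, -2, -9, 0, 7, 4, 3]
k=3: nums[3] = (-9)-0 = -9 → [2, -2, -9, -9, 7, 4, 3]
k=4: nums[4] = (-9)-7 = -16 → [2, -2, -9, -9, -16, 4, 3]
k=5: nums[5] = (-16)-4 = -20 → [2, -2, -9, -9, -16, -20, 3]
k=6: nums[6] = (-20)-3 = -23 → [2, -2, -9, -9, -16, -20, -23]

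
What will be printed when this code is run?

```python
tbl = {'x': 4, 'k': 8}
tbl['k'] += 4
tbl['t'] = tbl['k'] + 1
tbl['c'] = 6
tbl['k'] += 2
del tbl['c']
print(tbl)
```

tbl['k'] = 8+4 = 12 → {'x': 4, 'k': 12}
tbl['t'] = tbl['k']+1 = 13 → {'x': 4, 'k': 12, 't': 13}
tbl['c'] = 6 → {'x': 4, 'k': 12, 't': 13, 'c': 6}
tbl['k'] = 12+2 = 14 → {'x': 4, 'k': 14, 't': 13, 'c': 6}
del 'c' → {'x': 4, 'k': 14, 't': 13}

{'x': 4, 'k': 14, 't': 13}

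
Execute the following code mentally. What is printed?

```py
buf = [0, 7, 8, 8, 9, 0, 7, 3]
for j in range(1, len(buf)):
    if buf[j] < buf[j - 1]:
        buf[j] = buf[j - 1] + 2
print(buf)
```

j=1: 7>=0, unchanged → [0, 7, 8, 8, 9, 0, 7, 3]
j=2: 8>=7, unchanged → [0, 7, 8, 8, 9, 0, 7, 3]
j=3: 8>=8, unchanged → [0, 7, 8, 8, 9, 0, 7, 3]
j=4: 9>=8, unchanged → [0, 7, 8, 8, 9, 0, 7, 3]
j=5: 0<9, buf[5] = 9+2 = 11 → [0, 7, 8, 8, 9, 11, 7, 3]
j=6: 7<11, buf[6] = 11+2 = 13 → [0, 7, 8, 8, 9, 11, 13, 3]
j=7: 3<13, buf[7] = 13+2 = 15 → [0, 7, 8, 8, 9, 11, 13, 15]

[0, 7, 8, 8, 9, 11, 13, 15]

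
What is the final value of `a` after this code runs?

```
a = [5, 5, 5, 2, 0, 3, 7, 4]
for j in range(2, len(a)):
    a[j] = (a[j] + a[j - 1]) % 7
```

[5, 5, 3, 5, 5, 1, 1, 5]

j=2: a[2] = (5+5)%7 = 3 → [5, 5, 3, 2, 0, 3, 7, 4]
j=3: a[3] = (2+3)%7 = 5 → [5, 5, 3, 5, 0, 3, 7, 4]
j=4: a[4] = (0+5)%7 = 5 → [5, 5, 3, 5, 5, 3, 7, 4]
j=5: a[5] = (3+5)%7 = 1 → [5, 5, 3, 5, 5, 1, 7, 4]
j=6: a[6] = (7+1)%7 = 1 → [5, 5, 3, 5, 5, 1, 1, 4]
j=7: a[7] = (4+1)%7 = 5 → [5, 5, 3, 5, 5, 1, 1, 5]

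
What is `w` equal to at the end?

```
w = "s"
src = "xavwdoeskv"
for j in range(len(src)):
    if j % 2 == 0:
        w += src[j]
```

'sxvdek'

j=0: add 'x' → 'sx'
j=1: skip
j=2: add 'v' → 'sxv'
j=3: skip
j=4: add 'd' → 'sxvd'
j=5: skip
j=6: add 'e' → 'sxvde'
j=7: skip
j=8: add 'k' → 'sxvdek'
j=9: skip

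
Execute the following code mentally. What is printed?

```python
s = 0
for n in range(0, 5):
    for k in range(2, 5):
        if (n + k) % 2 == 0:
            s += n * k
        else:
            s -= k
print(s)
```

27

n=0,k=2: even sum, s = 0+0 = 0
n=0,k=3: odd sum, s = 0-3 = -3
n=0,k=4: even sum, s = (-3)+0 = -3
n=1,k=2: odd sum, s = (-3)-2 = -5
n=1,k=3: even sum, s = (-5)+3 = -2
n=1,k=4: odd sum, s = (-2)-4 = -6
n=2,k=2: even sum, s = (-6)+4 = -2
n=2,k=3: odd sum, s = (-2)-3 = -5
n=2,k=4: even sum, s = (-5)+8 = 3
n=3,k=2: odd sum, s = 3-2 = 1
n=3,k=3: even sum, s = 1+9 = 10
n=3,k=4: odd sum, s = 10-4 = 6
n=4,k=2: even sum, s = 6+8 = 14
n=4,k=3: odd sum, s = 14-3 = 11
n=4,k=4: even sum, s = 11+16 = 27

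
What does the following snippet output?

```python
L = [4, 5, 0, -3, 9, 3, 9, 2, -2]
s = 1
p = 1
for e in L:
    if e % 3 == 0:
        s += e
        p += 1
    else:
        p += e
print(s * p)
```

e=4: not %3==0; p=5
e=5: not %3==0; p=10
e=0: %3==0, s = 1+0 = 1; p=11
e=-3: %3==0, s = 1+(-3) = -2; p=12
e=9: %3==0, s = (-2)+9 = 7; p=13
e=3: %3==0, s = 7+3 = 10; p=14
e=9: %3==0, s = 10+9 = 19; p=15
e=2: not %3==0; p=17
e=-2: not %3==0; p=15
s*p = 19*15 = 285

285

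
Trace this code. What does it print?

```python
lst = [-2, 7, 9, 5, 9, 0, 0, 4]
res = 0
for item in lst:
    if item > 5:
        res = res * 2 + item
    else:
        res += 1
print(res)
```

item=-2: not >5, res = 0+1 = 1
item=7: >5, res = 1*2+7 = 9
item=9: >5, res = 9*2+9 = 27
item=5: not >5, res = 27+1 = 28
item=9: >5, res = 28*2+9 = 65
item=0: not >5, res = 65+1 = 66
item=0: not >5, res = 66+1 = 67
item=4: not >5, res = 67+1 = 68

68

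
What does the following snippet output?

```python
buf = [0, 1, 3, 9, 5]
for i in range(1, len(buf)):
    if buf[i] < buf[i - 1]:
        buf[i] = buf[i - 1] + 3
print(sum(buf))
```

25

i=1: 1>=0, unchanged → [0, 1, 3, 9, 5]
i=2: 3>=1, unchanged → [0, 1, 3, 9, 5]
i=3: 9>=3, unchanged → [0, 1, 3, 9, 5]
i=4: 5<9, buf[4] = 9+3 = 12 → [0, 1, 3, 9, 12]
sum = 25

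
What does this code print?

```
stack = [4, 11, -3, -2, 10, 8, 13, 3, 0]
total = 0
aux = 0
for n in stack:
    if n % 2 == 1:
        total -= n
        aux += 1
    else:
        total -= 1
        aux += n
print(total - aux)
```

n=4: not odd, total = 0-1 = -1; aux=4
n=11: odd, total = (-1)-11 = -12; aux=5
n=-3: odd, total = (-12)-(-3) = -9; aux=6
n=-2: not odd, total = (-9)-1 = -10; aux=4
n=10: not odd, total = (-10)-1 = -11; aux=14
n=8: not odd, total = (-11)-1 = -12; aux=22
n=13: odd, total = (-12)-13 = -25; aux=23
n=3: odd, total = (-25)-3 = -28; aux=24
n=0: not odd, total = (-28)-1 = -29; aux=24
total-aux = (-29)-24 = -53

-53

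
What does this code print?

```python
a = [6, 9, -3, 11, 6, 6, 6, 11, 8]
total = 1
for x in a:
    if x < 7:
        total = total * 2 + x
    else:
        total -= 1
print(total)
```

x=6: <7, total = 1*2+6 = 8
x=9: not <7, total = 8-1 = 7
x=-3: <7, total = 7*2+(-3) = 11
x=11: not <7, total = 11-1 = 10
x=6: <7, total = 10*2+6 = 26
x=6: <7, total = 26*2+6 = 58
x=6: <7, total = 58*2+6 = 122
x=11: not <7, total = 122-1 = 121
x=8: not <7, total = 121-1 = 120

120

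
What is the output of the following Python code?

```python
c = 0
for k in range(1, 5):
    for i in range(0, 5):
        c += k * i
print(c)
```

100

k=1,i=0: c = 0+0 = 0
k=1,i=1: c = 0+1 = 1
k=1,i=2: c = 1+2 = 3
k=1,i=3: c = 3+3 = 6
k=1,i=4: c = 6+4 = 10
k=2,i=0: c = 10+0 = 10
k=2,i=1: c = 10+2 = 12
k=2,i=2: c = 12+4 = 16
k=2,i=3: c = 16+6 = 22
k=2,i=4: c = 22+8 = 30
k=3,i=0: c = 30+0 = 30
k=3,i=1: c = 30+3 = 33
k=3,i=2: c = 33+6 = 39
k=3,i=3: c = 39+9 = 48
k=3,i=4: c = 48+12 = 60
k=4,i=0: c = 60+0 = 60
k=4,i=1: c = 60+4 = 64
k=4,i=2: c = 64+8 = 72
k=4,i=3: c = 72+12 = 84
k=4,i=4: c = 84+16 = 100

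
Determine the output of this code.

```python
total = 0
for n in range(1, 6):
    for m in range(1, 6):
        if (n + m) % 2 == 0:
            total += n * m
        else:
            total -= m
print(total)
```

81

n=1,m=1: even sum, total = 0+1 = 1
n=1,m=2: odd sum, total = 1-2 = -1
n=1,m=3: even sum, total = (-1)+3 = 2
n=1,m=4: odd sum, total = 2-4 = -2
n=1,m=5: even sum, total = (-2)+5 = 3
n=2,m=1: odd sum, total = 3-1 = 2
n=2,m=2: even sum, total = 2+4 = 6
n=2,m=3: odd sum, total = 6-3 = 3
n=2,m=4: even sum, total = 3+8 = 11
n=2,m=5: odd sum, total = 11-5 = 6
n=3,m=1: even sum, total = 6+3 = 9
n=3,m=2: odd sum, total = 9-2 = 7
n=3,m=3: even sum, total = 7+9 = 16
n=3,m=4: odd sum, total = 16-4 = 12
n=3,m=5: even sum, total = 12+15 = 27
n=4,m=1: odd sum, total = 27-1 = 26
n=4,m=2: even sum, total = 26+8 = 34
n=4,m=3: odd sum, total = 34-3 = 31
n=4,m=4: even sum, total = 31+16 = 47
n=4,m=5: odd sum, total = 47-5 = 42
n=5,m=1: even sum, total = 42+5 = 47
n=5,m=2: odd sum, total = 47-2 = 45
n=5,m=3: even sum, total = 45+15 = 60
n=5,m=4: odd sum, total = 60-4 = 56
n=5,m=5: even sum, total = 56+25 = 81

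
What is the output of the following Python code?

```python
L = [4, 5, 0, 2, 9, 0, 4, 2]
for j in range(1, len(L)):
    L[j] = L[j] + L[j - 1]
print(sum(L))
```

123

j=1: L[1] = 5+4 = 9 → [4, 9, 0, 2, 9, 0, 4, 2]
j=2: L[2] = 0+9 = 9 → [4, 9, 9, 2, 9, 0, 4, 2]
j=3: L[3] = 2+9 = 11 → [4, 9, 9, 11, 9, 0, 4, 2]
j=4: L[4] = 9+11 = 20 → [4, 9, 9, 11, 20, 0, 4, 2]
j=5: L[5] = 0+20 = 20 → [4, 9, 9, 11, 20, 20, 4, 2]
j=6: L[6] = 4+20 = 24 → [4, 9, 9, 11, 20, 20, 24, 2]
j=7: L[7] = 2+24 = 26 → [4, 9, 9, 11, 20, 20, 24, 26]
sum = 123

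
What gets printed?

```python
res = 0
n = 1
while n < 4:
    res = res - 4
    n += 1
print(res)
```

-12

n=1: res = 0-4 = -4
n=2: res = (-4)-4 = -8
n=3: res = (-8)-4 = -12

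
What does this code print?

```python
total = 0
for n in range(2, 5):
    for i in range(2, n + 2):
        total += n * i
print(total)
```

n=2,i=2: total = 0+4 = 4
n=2,i=3: total = 4+6 = 10
n=3,i=2: total = 10+6 = 16
n=3,i=3: total = 16+9 = 25
n=3,i=4: total = 25+12 = 37
n=4,i=2: total = 37+8 = 45
n=4,i=3: total = 45+12 = 57
n=4,i=4: total = 57+16 = 73
n=4,i=5: total = 73+20 = 93

93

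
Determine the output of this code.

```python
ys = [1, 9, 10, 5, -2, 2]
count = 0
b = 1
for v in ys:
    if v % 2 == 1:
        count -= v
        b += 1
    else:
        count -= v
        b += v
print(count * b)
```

-350

v=1: odd, count = 0-1 = -1; b=2
v=9: odd, count = (-1)-9 = -10; b=3
v=10: not odd, count = (-10)-10 = -20; b=13
v=5: odd, count = (-20)-5 = -25; b=14
v=-2: not odd, count = (-25)-(-2) = -23; b=12
v=2: not odd, count = (-23)-2 = -25; b=14
count*b = (-25)*14 = -350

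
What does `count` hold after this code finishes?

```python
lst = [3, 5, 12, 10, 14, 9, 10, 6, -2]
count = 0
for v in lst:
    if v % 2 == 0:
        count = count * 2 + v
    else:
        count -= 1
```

570

v=3: not even, count = 0-1 = -1
v=5: not even, count = (-1)-1 = -2
v=12: even, count = (-2)*2+12 = 8
v=10: even, count = 8*2+10 = 26
v=14: even, count = 26*2+14 = 66
v=9: not even, count = 66-1 = 65
v=10: even, count = 65*2+10 = 140
v=6: even, count = 140*2+6 = 286
v=-2: even, count = 286*2+(-2) = 570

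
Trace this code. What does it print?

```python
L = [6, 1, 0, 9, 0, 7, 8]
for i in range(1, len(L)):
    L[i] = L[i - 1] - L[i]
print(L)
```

[6, 5, 5, -4, -4, -11, -19]

i=1: L[1] = 6-1 = 5 → [6, 5, 0, 9, 0, 7, 8]
i=2: L[2] = 5-0 = 5 → [6, 5, 5, 9, 0, 7, 8]
i=3: L[3] = 5-9 = -4 → [6, 5, 5, -4, 0, 7, 8]
i=4: L[4] = (-4)-0 = -4 → [6, 5, 5, -4, -4, 7, 8]
i=5: L[5] = (-4)-7 = -11 → [6, 5, 5, -4, -4, -11, 8]
i=6: L[6] = (-11)-8 = -19 → [6, 5, 5, -4, -4, -11, -19]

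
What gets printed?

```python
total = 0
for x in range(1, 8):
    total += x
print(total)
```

28

x=1: total = 0+1 = 1
x=2: total = 1+2 = 3
x=3: total = 3+3 = 6
x=4: total = 6+4 = 10
x=5: total = 10+5 = 15
x=6: total = 15+6 = 21
x=7: total = 21+7 = 28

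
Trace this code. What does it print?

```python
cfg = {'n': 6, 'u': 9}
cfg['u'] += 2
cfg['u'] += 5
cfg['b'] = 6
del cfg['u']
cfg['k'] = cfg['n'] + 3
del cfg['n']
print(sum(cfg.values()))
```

cfg['u'] = 9+2 = 11 → {'n': 6, 'u': 11}
cfg['u'] = 11+5 = 16 → {'n': 6, 'u': 16}
cfg['b'] = 6 → {'n': 6, 'u': 16, 'b': 6}
del 'u' → {'n': 6, 'b': 6}
cfg['k'] = cfg['n']+3 = 9 → {'n': 6, 'b': 6, 'k': 9}
del 'n' → {'b': 6, 'k': 9}
sum of values = 15

15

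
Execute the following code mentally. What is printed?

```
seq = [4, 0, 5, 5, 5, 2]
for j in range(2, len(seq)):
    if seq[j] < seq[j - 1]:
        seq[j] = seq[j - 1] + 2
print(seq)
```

j=2: 5>=0, unchanged → [4, 0, 5, 5, 5, 2]
j=3: 5>=5, unchanged → [4, 0, 5, 5, 5, 2]
j=4: 5>=5, unchanged → [4, 0, 5, 5, 5, 2]
j=5: 2<5, seq[5] = 5+2 = 7 → [4, 0, 5, 5, 5, 7]

[4, 0, 5, 5, 5, 7]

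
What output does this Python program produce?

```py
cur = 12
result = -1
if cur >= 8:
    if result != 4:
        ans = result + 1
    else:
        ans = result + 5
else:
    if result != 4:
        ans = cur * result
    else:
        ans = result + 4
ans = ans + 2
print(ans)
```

2

cur=12, result=-1
cur >= 8 is True; result != 4 is True
→ ans = result + 1 = 0
ans = 0+2 = 2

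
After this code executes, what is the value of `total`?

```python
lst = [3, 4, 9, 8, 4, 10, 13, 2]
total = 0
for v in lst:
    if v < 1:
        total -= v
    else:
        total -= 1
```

-8

v=3: not <1, total = 0-1 = -1
v=4: not <1, total = (-1)-1 = -2
v=9: not <1, total = (-2)-1 = -3
v=8: not <1, total = (-3)-1 = -4
v=4: not <1, total = (-4)-1 = -5
v=10: not <1, total = (-5)-1 = -6
v=13: not <1, total = (-6)-1 = -7
v=2: not <1, total = (-7)-1 = -8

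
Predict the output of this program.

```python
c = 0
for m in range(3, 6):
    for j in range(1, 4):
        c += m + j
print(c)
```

54

m=3,j=1: c = 0+4 = 4
m=3,j=2: c = 4+5 = 9
m=3,j=3: c = 9+6 = 15
m=4,j=1: c = 15+5 = 20
m=4,j=2: c = 20+6 = 26
m=4,j=3: c = 26+7 = 33
m=5,j=1: c = 33+6 = 39
m=5,j=2: c = 39+7 = 46
m=5,j=3: c = 46+8 = 54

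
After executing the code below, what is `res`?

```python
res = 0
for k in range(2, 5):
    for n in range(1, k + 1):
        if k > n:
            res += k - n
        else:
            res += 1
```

k=2,n=1: 2>1, res = 0+1 = 1
k=2,n=2: not 2>2, res = 1+1 = 2
k=3,n=1: 3>1, res = 2+2 = 4
k=3,n=2: 3>2, res = 4+1 = 5
k=3,n=3: not 3>3, res = 5+1 = 6
k=4,n=1: 4>1, res = 6+3 = 9
k=4,n=2: 4>2, res = 9+2 = 11
k=4,n=3: 4>3, res = 11+1 = 12
k=4,n=4: not 4>4, res = 12+1 = 13

13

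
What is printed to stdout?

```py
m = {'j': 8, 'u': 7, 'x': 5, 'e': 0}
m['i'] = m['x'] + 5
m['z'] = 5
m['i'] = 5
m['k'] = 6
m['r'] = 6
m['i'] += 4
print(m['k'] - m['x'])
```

1

m['i'] = m['x']+5 = 10 → {'j': 8, 'u': 7, 'x': 5, 'e': 0, 'i': 10}
m['z'] = 5 → {'j': 8, 'u': 7, 'x': 5, 'e': 0, 'i': 10, 'z': 5}
m['i'] = 5 → {'j': 8, 'u': 7, 'x': 5, 'e': 0, 'i': 5, 'z': 5}
m['k'] = 6 → {'j': 8, 'u': 7, 'x': 5, 'e': 0, 'i': 5, 'z': 5, 'k': 6}
m['r'] = 6 → {'j': 8, 'u': 7, 'x': 5, 'e': 0, 'i': 5, 'z': 5, 'k': 6, 'r': 6}
m['i'] = 5+4 = 9 → {'j': 8, 'u': 7, 'x': 5, 'e': 0, 'i': 9, 'z': 5, 'k': 6, 'r': 6}
m['k']-m['x'] = 6-5 = 1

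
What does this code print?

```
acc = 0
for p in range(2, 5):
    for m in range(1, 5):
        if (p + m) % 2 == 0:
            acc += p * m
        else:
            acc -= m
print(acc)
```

p=2,m=1: odd sum, acc = 0-1 = -1
p=2,m=2: even sum, acc = (-1)+4 = 3
p=2,m=3: odd sum, acc = 3-3 = 0
p=2,m=4: even sum, acc = 0+8 = 8
p=3,m=1: even sum, acc = 8+3 = 11
p=3,m=2: odd sum, acc = 11-2 = 9
p=3,m=3: even sum, acc = 9+9 = 18
p=3,m=4: odd sum, acc = 18-4 = 14
p=4,m=1: odd sum, acc = 14-1 = 13
p=4,m=2: even sum, acc = 13+8 = 21
p=4,m=3: odd sum, acc = 21-3 = 18
p=4,m=4: even sum, acc = 18+16 = 34

34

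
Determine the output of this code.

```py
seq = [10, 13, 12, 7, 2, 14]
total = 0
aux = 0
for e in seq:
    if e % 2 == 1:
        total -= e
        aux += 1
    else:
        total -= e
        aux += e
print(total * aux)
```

-2320

e=10: not odd, total = 0-10 = -10; aux=10
e=13: odd, total = (-10)-13 = -23; aux=11
e=12: not odd, total = (-23)-12 = -35; aux=23
e=7: odd, total = (-35)-7 = -42; aux=24
e=2: not odd, total = (-42)-2 = -44; aux=26
e=14: not odd, total = (-44)-14 = -58; aux=40
total*aux = (-58)*40 = -2320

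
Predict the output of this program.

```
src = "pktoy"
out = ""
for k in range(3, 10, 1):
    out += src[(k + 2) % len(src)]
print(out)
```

k=3: add src[0]='p' → 'p'
k=4: add src[1]='k' → 'pk'
k=5: add src[2]='t' → 'pkt'
k=6: add src[3]='o' → 'pkto'
k=7: add src[4]='y' → 'pktoy'
k=8: add src[0]='p' → 'pktoyp'
k=9: add src[1]='k' → 'pktoypk'

pktoypk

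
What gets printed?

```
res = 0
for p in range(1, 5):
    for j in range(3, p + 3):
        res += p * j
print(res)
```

125

p=1,j=3: res = 0+3 = 3
p=2,j=3: res = 3+6 = 9
p=2,j=4: res = 9+8 = 17
p=3,j=3: res = 17+9 = 26
p=3,j=4: res = 26+12 = 38
p=3,j=5: res = 38+15 = 53
p=4,j=3: res = 53+12 = 65
p=4,j=4: res = 65+16 = 81
p=4,j=5: res = 81+20 = 101
p=4,j=6: res = 101+24 = 125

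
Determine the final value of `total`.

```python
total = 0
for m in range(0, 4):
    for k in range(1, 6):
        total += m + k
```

90

m=0,k=1: total = 0+1 = 1
m=0,k=2: total = 1+2 = 3
m=0,k=3: total = 3+3 = 6
m=0,k=4: total = 6+4 = 10
m=0,k=5: total = 10+5 = 15
m=1,k=1: total = 15+2 = 17
m=1,k=2: total = 17+3 = 20
m=1,k=3: total = 20+4 = 24
m=1,k=4: total = 24+5 = 29
m=1,k=5: total = 29+6 = 35
m=2,k=1: total = 35+3 = 38
m=2,k=2: total = 38+4 = 42
m=2,k=3: total = 42+5 = 47
m=2,k=4: total = 47+6 = 53
m=2,k=5: total = 53+7 = 60
m=3,k=1: total = 60+4 = 64
m=3,k=2: total = 64+5 = 69
m=3,k=3: total = 69+6 = 75
m=3,k=4: total = 75+7 = 82
m=3,k=5: total = 82+8 = 90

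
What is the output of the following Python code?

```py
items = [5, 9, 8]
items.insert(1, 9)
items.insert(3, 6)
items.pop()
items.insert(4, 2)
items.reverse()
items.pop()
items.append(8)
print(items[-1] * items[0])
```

16

insert 9 at 1 → [5, 9, 9, 8]
insert 6 at 3 → [5, 9, 9, 6, 8]
pop() removes 8 → [5, 9, 9, 6]
insert 2 at 4 → [5, 9, 9, 6, 2]
reverse → [2, 6, 9, 9, 5]
pop() removes 5 → [2, 6, 9, 9]
append 8 → [2, 6, 9, 9, 8]
items[-1]*items[0] = 8*2 = 16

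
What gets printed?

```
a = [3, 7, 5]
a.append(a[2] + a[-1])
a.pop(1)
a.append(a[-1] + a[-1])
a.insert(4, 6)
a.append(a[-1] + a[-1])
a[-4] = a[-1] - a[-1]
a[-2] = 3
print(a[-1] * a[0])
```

append a[2]+a[-1] = 5+5 = 10 → [3, 7, 5, 10]
pop(1) removes 7 → [3, 5, 10]
append a[-1]+a[-1] = 10+10 = 20 → [3, 5, 10, 20]
insert 6 at 4 → [3, 5, 10, 20, 6]
append a[-1]+a[-1] = 6+6 = 12 → [3, 5, 10, 20, 6, 12]
a[-4] = a[-1]-a[-1] = 12-12 = 0 → [3, 5, 0, 20, 6, 12]
a[-2] = 3 → [3, 5, 0, 20, 3, 12]
a[-1]*a[0] = 12*3 = 36

36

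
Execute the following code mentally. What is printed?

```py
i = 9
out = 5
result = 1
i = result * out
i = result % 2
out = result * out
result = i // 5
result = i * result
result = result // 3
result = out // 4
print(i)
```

1

i = 1*5 = 5
i = 1%2 = 1
out = 1*5 = 5
result = 1//5 = 0
result = 1*0 = 0
result = 0//3 = 0
result = 5//4 = 1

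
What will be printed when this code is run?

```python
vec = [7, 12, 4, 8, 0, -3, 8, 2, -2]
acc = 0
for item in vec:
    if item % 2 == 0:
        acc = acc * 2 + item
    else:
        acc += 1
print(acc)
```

item=7: not even, acc = 0+1 = 1
item=12: even, acc = 1*2+12 = 14
item=4: even, acc = 14*2+4 = 32
item=8: even, acc = 32*2+8 = 72
item=0: even, acc = 72*2+0 = 144
item=-3: not even, acc = 144+1 = 145
item=8: even, acc = 145*2+8 = 298
item=2: even, acc = 298*2+2 = 598
item=-2: even, acc = 598*2+(-2) = 1194

1194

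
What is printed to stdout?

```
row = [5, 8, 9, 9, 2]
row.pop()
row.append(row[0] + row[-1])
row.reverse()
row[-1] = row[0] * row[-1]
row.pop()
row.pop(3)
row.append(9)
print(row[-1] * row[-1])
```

81

pop() removes 2 → [5, 8, 9, 9]
append row[0]+row[-1] = 5+9 = 14 → [5, 8, 9, 9, 14]
reverse → [14, 9, 9, 8, 5]
row[-1] = row[0]*row[-1] = 14*5 = 70 → [14, 9, 9, 8, 70]
pop() removes 70 → [14, 9, 9, 8]
pop(3) removes 8 → [14, 9, 9]
append 9 → [14, 9, 9, 9]
row[-1]*row[-1] = 9*9 = 81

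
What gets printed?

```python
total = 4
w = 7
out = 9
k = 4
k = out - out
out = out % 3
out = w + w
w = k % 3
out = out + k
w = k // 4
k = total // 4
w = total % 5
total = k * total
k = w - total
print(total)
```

k = 9-9 = 0
out = 9%3 = 0
out = 7+7 = 14
w = 0%3 = 0
out = 14+0 = 14
w = 0//4 = 0
k = 4//4 = 1
w = 4%5 = 4
total = 1*4 = 4
k = 4-4 = 0

4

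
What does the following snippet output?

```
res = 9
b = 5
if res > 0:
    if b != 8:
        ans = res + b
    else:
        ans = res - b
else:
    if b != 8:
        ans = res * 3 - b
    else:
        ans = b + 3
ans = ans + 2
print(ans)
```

16

res=9, b=5
res > 0 is True; b != 8 is True
→ ans = res + b = 14
ans = 14+2 = 16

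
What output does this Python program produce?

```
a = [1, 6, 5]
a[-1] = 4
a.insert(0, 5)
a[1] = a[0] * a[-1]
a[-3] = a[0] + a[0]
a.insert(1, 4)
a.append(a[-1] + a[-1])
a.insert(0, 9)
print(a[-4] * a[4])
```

a[-1] = 4 → [1, 6, 4]
insert 5 at 0 → [5, 1, 6, 4]
a[1] = a[0]*a[-1] = 5*4 = 20 → [5, 20, 6, 4]
a[-3] = a[0]+a[0] = 5+5 = 10 → [5, 10, 6, 4]
insert 4 at 1 → [5, 4, 10, 6, 4]
append a[-1]+a[-1] = 4+4 = 8 → [5, 4, 10, 6, 4, 8]
insert 9 at 0 → [9, 5, 4, 10, 6, 4, 8]
a[-4]*a[4] = 10*6 = 60

60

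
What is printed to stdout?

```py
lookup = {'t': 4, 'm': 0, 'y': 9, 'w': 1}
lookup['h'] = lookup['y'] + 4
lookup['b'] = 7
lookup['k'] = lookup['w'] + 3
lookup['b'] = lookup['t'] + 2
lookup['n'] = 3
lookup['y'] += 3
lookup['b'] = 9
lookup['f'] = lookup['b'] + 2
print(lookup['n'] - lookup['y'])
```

-9

lookup['h'] = lookup['y']+4 = 13 → {'t': 4, 'm': 0, 'y': 9, 'w': 1, 'h': 13}
lookup['b'] = 7 → {'t': 4, 'm': 0, 'y': 9, 'w': 1, 'h': 13, 'b': 7}
lookup['k'] = lookup['w']+3 = 4 → {'t': 4, 'm': 0, 'y': 9, 'w': 1, 'h': 13, 'b': 7, 'k': 4}
lookup['b'] = lookup['t']+2 = 6 → {'t': 4, 'm': 0, 'y': 9, 'w': 1, 'h': 13, 'b': 6, 'k': 4}
lookup['n'] = 3 → {'t': 4, 'm': 0, 'y': 9, 'w': 1, 'h': 13, 'b': 6, 'k': 4, 'n': 3}
lookup['y'] = 9+3 = 12 → {'t': 4, 'm': 0, 'y': 12, 'w': 1, 'h': 13, 'b': 6, 'k': 4, 'n': 3}
lookup['b'] = 9 → {'t': 4, 'm': 0, 'y': 12, 'w': 1, 'h': 13, 'b': 9, 'k': 4, 'n': 3}
lookup['f'] = lookup['b']+2 = 11 → {'t': 4, 'm': 0, 'y': 12, 'w': 1, 'h': 13, 'b': 9, 'k': 4, 'n': 3, 'f': 11}
lookup['n']-lookup['y'] = 3-12 = -9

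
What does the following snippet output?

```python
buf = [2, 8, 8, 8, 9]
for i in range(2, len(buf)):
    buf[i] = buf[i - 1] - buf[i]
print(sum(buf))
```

-15

i=2: buf[2] = 8-8 = 0 → [2, 8, 0, 8, 9]
i=3: buf[3] = 0-8 = -8 → [2, 8, 0, -8, 9]
i=4: buf[4] = (-8)-9 = -17 → [2, 8, 0, -8, -17]
sum = -15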